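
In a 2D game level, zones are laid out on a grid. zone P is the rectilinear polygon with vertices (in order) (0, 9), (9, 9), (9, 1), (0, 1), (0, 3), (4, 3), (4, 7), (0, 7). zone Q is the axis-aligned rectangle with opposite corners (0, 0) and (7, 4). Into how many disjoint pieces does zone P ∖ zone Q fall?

1

zone P ∖ zone Q is a single connected region.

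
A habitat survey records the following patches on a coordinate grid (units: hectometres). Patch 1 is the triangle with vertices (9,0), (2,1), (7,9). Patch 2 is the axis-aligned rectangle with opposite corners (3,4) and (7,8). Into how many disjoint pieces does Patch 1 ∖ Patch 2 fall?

1

Patch 1 ∖ Patch 2 is a single connected region.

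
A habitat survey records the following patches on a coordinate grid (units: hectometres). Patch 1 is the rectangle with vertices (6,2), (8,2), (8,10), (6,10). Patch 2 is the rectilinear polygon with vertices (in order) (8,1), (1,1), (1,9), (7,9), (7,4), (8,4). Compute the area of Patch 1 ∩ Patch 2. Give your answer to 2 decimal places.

The intersection is the polygon with vertices (8,2), (6,2), (6,9), (7,9), (7,4), (8,4).
By the shoelace formula its area is 9.00.

9.00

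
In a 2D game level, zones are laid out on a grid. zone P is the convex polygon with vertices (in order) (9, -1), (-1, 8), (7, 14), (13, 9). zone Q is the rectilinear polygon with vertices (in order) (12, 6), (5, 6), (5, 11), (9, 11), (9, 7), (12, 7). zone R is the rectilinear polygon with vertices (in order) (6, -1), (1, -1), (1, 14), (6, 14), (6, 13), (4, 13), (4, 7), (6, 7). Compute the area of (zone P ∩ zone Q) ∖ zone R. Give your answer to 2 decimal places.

|zone P ∩ zone Q| = 22.95.
|(zone P ∩ zone Q) ∩ zone R| = 1.
|(zone P ∩ zone Q) ∖ zone R| = 22.95 − 1 = 21.95.

21.95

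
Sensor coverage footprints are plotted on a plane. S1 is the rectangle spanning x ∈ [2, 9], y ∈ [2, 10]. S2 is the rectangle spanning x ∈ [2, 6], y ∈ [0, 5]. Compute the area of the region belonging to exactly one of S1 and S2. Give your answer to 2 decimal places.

|S1∩S2|: x∈[2,6], y∈[2,5] → 4·3 = 12.
|S1 △ S2| = |S1| + |S2| − 2·|S1∩S2| = 56 + 20 − 24 = 52.00.

52.00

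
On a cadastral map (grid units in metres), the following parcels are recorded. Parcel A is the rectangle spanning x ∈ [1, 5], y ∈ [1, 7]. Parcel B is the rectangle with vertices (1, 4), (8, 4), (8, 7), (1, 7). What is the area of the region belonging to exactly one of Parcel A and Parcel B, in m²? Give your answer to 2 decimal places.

21.00

|Parcel A∩Parcel B|: x∈[1,5], y∈[4,7] → 4·3 = 12.
|Parcel A △ Parcel B| = |Parcel A| + |Parcel B| − 2·|Parcel A∩Parcel B| = 24 + 21 − 24 = 21.00.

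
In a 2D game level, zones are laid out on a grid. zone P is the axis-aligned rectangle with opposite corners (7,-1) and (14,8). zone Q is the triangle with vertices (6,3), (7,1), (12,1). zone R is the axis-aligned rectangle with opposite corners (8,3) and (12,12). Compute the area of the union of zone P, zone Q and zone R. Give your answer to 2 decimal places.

79.83

By inclusion–exclusion:
Individual areas: |zone P| = 63, |zone Q| = 5, |zone R| = 36.
|zone P∩zone Q| = 4.1667.
|zone P∩zone R|: x∈[8,12], y∈[3,8] → 4·5 = 20.
|zone Q∩zone R| = 0.
|zone P∩zone Q∩zone R| = 0.
|zone P ∪ zone Q ∪ zone R| = 104 − 24.1667 + 0 = 79.83.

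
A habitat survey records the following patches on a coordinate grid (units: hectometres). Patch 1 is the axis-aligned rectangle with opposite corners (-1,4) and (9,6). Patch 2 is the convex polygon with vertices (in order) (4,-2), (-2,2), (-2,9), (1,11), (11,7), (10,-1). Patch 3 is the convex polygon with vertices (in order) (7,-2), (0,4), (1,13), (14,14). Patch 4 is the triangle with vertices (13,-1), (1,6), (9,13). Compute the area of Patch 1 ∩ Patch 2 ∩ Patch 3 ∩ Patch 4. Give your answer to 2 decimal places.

12.57

The intersection is the polygon with vertices (9,4), (4.429,4), (1,6), (9,6).
By the shoelace formula its area is 12.57.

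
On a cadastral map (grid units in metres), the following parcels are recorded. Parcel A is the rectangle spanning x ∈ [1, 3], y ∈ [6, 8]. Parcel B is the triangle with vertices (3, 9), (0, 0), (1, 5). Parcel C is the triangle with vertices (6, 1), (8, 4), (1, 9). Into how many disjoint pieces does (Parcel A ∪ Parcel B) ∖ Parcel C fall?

2

(Parcel A ∪ Parcel B) ∖ Parcel C splits into 2 disjoint pieces (area 0.2119, area 4.75).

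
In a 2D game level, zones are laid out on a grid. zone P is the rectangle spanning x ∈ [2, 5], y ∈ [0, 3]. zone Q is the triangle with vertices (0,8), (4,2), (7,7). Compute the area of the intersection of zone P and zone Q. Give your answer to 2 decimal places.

0.63

The intersection is the polygon with vertices (4.6,3), (4,2), (3.333,3).
By the shoelace formula its area is 0.63.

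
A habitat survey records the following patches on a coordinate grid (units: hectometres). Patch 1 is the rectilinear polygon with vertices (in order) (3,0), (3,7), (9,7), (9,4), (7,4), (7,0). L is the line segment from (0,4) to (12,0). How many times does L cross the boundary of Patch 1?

2

The segment meets the boundary at (7,1.667), (3,3).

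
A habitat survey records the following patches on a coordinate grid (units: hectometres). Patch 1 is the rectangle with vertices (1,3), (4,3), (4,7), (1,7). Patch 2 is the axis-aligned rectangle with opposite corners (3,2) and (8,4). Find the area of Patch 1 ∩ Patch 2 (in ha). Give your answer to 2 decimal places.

1.00

|Patch 1∩Patch 2|: x∈[3,4], y∈[3,4] → 1·1 = 1.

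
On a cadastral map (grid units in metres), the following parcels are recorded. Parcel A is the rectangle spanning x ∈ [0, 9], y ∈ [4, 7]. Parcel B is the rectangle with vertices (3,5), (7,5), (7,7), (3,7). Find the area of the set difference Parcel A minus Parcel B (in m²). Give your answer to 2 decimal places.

|Parcel A∩Parcel B|: x∈[3,7], y∈[5,7] → 4·2 = 8.
|Parcel A| = 27.
|Parcel A ∖ Parcel B| = |Parcel A| − |Parcel A∩Parcel B| = 27 − 8 = 19.00.

19.00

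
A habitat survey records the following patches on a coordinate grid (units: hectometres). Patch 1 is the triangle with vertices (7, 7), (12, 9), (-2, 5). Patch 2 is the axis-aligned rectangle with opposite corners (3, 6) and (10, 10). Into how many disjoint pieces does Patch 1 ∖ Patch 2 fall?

2

Patch 1 ∖ Patch 2 splits into 2 disjoint pieces (area 0.2286, area 0.7937).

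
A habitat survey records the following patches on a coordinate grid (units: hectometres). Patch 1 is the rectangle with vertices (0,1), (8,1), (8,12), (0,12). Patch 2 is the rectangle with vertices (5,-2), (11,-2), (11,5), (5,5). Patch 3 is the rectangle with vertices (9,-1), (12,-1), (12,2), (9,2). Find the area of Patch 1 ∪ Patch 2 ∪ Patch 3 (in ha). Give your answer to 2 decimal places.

By inclusion–exclusion:
Individual areas: |Patch 1| = 88, |Patch 2| = 42, |Patch 3| = 9.
|Patch 1∩Patch 2|: x∈[5,8], y∈[1,5] → 3·4 = 12.
|Patch 1∩Patch 3| = 0 (no overlap).
|Patch 2∩Patch 3|: x∈[9,11], y∈[-1,2] → 2·3 = 6.
|Patch 1∩Patch 2∩Patch 3| = 0.
|Patch 1 ∪ Patch 2 ∪ Patch 3| = 139 − 18 + 0 = 121.00.

121.00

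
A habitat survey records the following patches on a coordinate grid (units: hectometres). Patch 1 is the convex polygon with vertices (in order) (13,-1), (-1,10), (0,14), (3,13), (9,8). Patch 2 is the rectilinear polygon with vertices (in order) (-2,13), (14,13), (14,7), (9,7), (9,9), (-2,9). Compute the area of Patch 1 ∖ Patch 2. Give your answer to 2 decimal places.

|Patch 1| = 66.5, |Patch 1∩Patch 2| = 24.0609.
|Patch 1 ∖ Patch 2| = |Patch 1| − |Patch 1∩Patch 2| = 66.5 − 24.0609 = 42.44.

42.44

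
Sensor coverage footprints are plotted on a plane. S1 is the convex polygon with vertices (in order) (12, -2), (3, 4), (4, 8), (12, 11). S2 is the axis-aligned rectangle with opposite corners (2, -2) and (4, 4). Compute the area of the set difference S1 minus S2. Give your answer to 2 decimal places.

|S1| = 73, |S1∩S2| = 0.3333.
|S1 ∖ S2| = |S1| − |S1∩S2| = 73 − 0.3333 = 72.67.

72.67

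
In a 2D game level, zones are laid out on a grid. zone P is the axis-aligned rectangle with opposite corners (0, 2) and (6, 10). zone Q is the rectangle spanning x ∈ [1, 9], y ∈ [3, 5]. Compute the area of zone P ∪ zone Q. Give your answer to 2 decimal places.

By inclusion–exclusion:
Individual areas: |zone P| = 48, |zone Q| = 16.
|zone P∩zone Q|: x∈[1,6], y∈[3,5] → 5·2 = 10.
|zone P ∪ zone Q| = 64 − 10 = 54.00.

54.00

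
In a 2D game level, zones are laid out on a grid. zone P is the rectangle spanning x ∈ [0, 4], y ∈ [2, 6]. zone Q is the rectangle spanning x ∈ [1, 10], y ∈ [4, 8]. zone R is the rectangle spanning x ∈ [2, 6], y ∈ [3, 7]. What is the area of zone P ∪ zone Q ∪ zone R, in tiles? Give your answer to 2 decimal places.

48.00

By inclusion–exclusion:
Individual areas: |zone P| = 16, |zone Q| = 36, |zone R| = 16.
|zone P∩zone Q|: x∈[1,4], y∈[4,6] → 3·2 = 6.
|zone P∩zone R|: x∈[2,4], y∈[3,6] → 2·3 = 6.
|zone Q∩zone R|: x∈[2,6], y∈[4,7] → 4·3 = 12.
|zone P∩zone Q∩zone R| = 4.
|zone P ∪ zone Q ∪ zone R| = 68 − 24 + 4 = 48.00.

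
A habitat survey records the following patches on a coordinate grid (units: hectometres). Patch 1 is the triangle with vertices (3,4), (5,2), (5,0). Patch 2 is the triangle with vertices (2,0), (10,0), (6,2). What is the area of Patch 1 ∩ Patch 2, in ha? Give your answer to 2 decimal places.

0.45

The intersection is the polygon with vertices (5,0), (4.4,1.2), (5,1.5).
By the shoelace formula its area is 0.45.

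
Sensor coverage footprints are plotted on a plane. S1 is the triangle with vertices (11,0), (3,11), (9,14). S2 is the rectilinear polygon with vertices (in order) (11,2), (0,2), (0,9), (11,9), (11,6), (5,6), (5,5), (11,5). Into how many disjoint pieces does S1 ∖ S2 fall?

S1 ∖ S2 splits into 3 disjoint pieces (area 1.1688, area 3.2143, area 21.3312).

3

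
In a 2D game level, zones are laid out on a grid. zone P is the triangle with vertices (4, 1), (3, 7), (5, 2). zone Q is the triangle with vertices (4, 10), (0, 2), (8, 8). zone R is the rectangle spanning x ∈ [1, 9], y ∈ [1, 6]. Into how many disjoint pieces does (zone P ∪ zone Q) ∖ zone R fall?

(zone P ∪ zone Q) ∖ zone R splits into 2 disjoint pieces (area 0.625, area 13.3333).

2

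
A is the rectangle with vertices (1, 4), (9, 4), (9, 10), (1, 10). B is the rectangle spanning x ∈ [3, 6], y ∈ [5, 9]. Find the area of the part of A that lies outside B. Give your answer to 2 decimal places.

|A∩B|: x∈[3,6], y∈[5,9] → 3·4 = 12.
|A| = 48.
|A ∖ B| = |A| − |A∩B| = 48 − 12 = 36.00.

36.00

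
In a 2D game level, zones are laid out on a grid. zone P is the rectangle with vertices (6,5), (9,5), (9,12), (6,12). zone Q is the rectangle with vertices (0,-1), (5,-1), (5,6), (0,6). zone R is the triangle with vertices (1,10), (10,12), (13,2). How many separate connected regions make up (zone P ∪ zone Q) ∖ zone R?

3

(zone P ∪ zone Q) ∖ zone R splits into 3 disjoint pieces (area 1.6667, area 2.0833, area 35).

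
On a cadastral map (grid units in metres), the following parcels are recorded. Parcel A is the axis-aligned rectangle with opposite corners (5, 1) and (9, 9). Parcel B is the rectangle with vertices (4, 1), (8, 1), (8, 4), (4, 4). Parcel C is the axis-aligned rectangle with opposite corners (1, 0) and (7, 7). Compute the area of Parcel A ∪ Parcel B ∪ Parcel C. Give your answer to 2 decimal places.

62.00

By inclusion–exclusion:
Individual areas: |Parcel A| = 32, |Parcel B| = 12, |Parcel C| = 42.
|Parcel A∩Parcel B|: x∈[5,8], y∈[1,4] → 3·3 = 9.
|Parcel A∩Parcel C|: x∈[5,7], y∈[1,7] → 2·6 = 12.
|Parcel B∩Parcel C|: x∈[4,7], y∈[1,4] → 3·3 = 9.
|Parcel A∩Parcel B∩Parcel C| = 6.
|Parcel A ∪ Parcel B ∪ Parcel C| = 86 − 30 + 6 = 62.00.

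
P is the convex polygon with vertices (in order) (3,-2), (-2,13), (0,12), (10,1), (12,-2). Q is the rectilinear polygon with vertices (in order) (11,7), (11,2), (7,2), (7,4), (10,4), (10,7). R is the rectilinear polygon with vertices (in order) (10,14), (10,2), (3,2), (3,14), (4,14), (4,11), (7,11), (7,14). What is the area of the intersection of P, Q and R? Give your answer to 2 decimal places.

The intersection is the polygon with vertices (7,2), (7,4), (7.273,4), (9.091,2).
By the shoelace formula its area is 2.36.

2.36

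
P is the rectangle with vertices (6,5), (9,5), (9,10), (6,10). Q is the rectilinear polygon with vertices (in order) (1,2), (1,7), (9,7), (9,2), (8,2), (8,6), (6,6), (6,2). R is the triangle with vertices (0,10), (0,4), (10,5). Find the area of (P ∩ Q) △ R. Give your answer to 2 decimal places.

30.50

|P ∩ Q| = 4.
|(P ∩ Q) ∩ R| = 1.75.
|(P ∩ Q) △ R| = 4 + 30 − 3.5 = 30.50.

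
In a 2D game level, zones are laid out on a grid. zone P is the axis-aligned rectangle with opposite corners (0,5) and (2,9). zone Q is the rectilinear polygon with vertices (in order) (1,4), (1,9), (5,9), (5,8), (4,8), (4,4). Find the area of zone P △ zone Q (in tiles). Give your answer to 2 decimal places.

|zone P| = 8, |zone Q| = 16, |zone P∩zone Q| = 4.
|zone P △ zone Q| = |zone P| + |zone Q| − 2·|zone P∩zone Q| = 8 + 16 − 8 = 16.00.

16.00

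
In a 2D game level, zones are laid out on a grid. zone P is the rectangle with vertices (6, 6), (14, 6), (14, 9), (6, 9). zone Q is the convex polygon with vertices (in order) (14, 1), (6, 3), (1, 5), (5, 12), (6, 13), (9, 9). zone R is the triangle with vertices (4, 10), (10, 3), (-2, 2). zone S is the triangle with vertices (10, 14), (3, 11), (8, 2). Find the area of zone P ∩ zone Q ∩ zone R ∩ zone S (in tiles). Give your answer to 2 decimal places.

1.19

The intersection is the polygon with vertices (7.429,6), (6,6), (6,7.667).
By the shoelace formula its area is 1.19.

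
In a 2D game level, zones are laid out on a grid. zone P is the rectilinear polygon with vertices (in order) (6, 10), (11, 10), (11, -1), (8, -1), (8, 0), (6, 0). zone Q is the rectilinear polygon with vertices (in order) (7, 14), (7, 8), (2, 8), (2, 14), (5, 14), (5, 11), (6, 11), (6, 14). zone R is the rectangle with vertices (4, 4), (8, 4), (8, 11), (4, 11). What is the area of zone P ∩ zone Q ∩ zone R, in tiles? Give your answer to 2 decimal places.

The intersection is the polygon with vertices (7,8), (6,8), (6,10), (7,10).
By the shoelace formula its area is 2.00.

2.00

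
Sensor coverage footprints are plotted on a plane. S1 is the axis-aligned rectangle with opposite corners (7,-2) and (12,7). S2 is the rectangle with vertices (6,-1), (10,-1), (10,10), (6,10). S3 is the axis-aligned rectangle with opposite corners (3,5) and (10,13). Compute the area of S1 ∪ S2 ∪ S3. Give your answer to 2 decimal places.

101.00

By inclusion–exclusion:
Individual areas: |S1| = 45, |S2| = 44, |S3| = 56.
|S1∩S2|: x∈[7,10], y∈[-1,7] → 3·8 = 24.
|S1∩S3|: x∈[7,10], y∈[5,7] → 3·2 = 6.
|S2∩S3|: x∈[6,10], y∈[5,10] → 4·5 = 20.
|S1∩S2∩S3| = 6.
|S1 ∪ S2 ∪ S3| = 145 − 50 + 6 = 101.00.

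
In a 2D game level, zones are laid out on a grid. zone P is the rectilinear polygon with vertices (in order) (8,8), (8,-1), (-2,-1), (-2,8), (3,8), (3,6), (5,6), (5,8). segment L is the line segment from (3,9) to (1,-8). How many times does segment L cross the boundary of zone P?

2

The segment meets the boundary at (1.824,-1), (2.882,8).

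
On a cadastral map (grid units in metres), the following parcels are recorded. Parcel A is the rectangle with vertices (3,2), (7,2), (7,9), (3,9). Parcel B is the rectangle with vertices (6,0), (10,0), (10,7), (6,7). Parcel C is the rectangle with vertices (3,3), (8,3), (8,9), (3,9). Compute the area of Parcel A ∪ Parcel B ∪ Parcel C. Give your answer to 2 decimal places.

By inclusion–exclusion:
Individual areas: |Parcel A| = 28, |Parcel B| = 28, |Parcel C| = 30.
|Parcel A∩Parcel B|: x∈[6,7], y∈[2,7] → 1·5 = 5.
|Parcel A∩Parcel C|: x∈[3,7], y∈[3,9] → 4·6 = 24.
|Parcel B∩Parcel C|: x∈[6,8], y∈[3,7] → 2·4 = 8.
|Parcel A∩Parcel B∩Parcel C| = 4.
|Parcel A ∪ Parcel B ∪ Parcel C| = 86 − 37 + 4 = 53.00.

53.00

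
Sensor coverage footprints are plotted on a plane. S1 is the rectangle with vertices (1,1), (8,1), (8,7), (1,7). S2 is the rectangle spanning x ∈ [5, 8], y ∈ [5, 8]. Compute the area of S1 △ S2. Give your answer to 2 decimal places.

|S1∩S2|: x∈[5,8], y∈[5,7] → 3·2 = 6.
|S1 △ S2| = |S1| + |S2| − 2·|S1∩S2| = 42 + 9 − 12 = 39.00.

39.00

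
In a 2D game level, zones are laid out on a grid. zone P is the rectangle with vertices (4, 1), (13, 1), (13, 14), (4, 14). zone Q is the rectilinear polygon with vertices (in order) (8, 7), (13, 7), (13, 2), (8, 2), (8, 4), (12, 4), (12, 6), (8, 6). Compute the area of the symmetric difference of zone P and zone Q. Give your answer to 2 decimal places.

|zone P| = 117, |zone Q| = 17, |zone P∩zone Q| = 17.
|zone P △ zone Q| = |zone P| + |zone Q| − 2·|zone P∩zone Q| = 117 + 17 − 34 = 100.00.

100.00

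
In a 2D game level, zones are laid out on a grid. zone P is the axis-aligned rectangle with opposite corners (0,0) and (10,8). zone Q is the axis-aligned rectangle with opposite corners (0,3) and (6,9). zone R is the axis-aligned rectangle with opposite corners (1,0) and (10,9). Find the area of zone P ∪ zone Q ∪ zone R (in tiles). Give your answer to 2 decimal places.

90.00

By inclusion–exclusion:
Individual areas: |zone P| = 80, |zone Q| = 36, |zone R| = 81.
|zone P∩zone Q|: x∈[0,6], y∈[3,8] → 6·5 = 30.
|zone P∩zone R|: x∈[1,10], y∈[0,8] → 9·8 = 72.
|zone Q∩zone R|: x∈[1,6], y∈[3,9] → 5·6 = 30.
|zone P∩zone Q∩zone R| = 25.
|zone P ∪ zone Q ∪ zone R| = 197 − 132 + 25 = 90.00.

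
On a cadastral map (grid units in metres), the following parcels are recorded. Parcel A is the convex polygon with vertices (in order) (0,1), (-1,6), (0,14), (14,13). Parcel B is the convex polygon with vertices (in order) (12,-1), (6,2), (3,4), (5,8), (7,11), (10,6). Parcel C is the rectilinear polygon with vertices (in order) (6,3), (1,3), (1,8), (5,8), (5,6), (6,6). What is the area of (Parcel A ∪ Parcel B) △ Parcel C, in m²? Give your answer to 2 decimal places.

112.79

|Parcel A ∪ Parcel B| = 134.0333.
|(Parcel A ∪ Parcel B) ∩ Parcel C| = 22.1198.
|(Parcel A ∪ Parcel B) △ Parcel C| = 134.0333 + 23 − 44.2396 = 112.79.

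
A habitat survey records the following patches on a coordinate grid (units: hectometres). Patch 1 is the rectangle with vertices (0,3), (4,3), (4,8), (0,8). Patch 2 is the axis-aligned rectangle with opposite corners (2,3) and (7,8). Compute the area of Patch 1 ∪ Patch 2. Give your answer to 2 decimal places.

35.00

By inclusion–exclusion:
Individual areas: |Patch 1| = 20, |Patch 2| = 25.
|Patch 1∩Patch 2|: x∈[2,4], y∈[3,8] → 2·5 = 10.
|Patch 1 ∪ Patch 2| = 45 − 10 = 35.00.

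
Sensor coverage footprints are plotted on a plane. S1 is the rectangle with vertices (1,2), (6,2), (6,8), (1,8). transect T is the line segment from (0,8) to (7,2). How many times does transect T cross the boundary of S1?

The segment meets the boundary at (1,7.143), (6,2.857).

2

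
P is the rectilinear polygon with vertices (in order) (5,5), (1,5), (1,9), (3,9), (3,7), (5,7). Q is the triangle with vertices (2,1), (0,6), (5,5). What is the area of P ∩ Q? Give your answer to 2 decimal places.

The intersection is the polygon with vertices (1,5), (1,5.8), (5,5).
By the shoelace formula its area is 1.60.

1.60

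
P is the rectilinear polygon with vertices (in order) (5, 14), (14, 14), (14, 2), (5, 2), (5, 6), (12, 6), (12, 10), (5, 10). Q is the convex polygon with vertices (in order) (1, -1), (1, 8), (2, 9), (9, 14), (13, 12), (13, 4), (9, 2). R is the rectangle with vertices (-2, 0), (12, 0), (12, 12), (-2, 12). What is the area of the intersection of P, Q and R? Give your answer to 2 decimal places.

39.24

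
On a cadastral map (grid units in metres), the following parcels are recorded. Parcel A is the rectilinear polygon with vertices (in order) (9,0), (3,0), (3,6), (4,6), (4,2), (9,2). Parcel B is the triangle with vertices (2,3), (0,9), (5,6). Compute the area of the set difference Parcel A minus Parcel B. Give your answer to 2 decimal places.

|Parcel A| = 16, |Parcel A∩Parcel B| = 1.5.
|Parcel A ∖ Parcel B| = |Parcel A| − |Parcel A∩Parcel B| = 16 − 1.5 = 14.50.

14.50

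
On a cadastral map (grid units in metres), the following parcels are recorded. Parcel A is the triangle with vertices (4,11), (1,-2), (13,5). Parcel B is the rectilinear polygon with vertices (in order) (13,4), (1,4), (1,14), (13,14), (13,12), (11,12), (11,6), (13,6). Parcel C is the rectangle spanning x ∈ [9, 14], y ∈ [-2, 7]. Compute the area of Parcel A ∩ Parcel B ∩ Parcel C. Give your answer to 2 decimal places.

The intersection is the polygon with vertices (11,6.333), (11,6), (11.5,6), (13,5), (11.286,4), (9,4), (9,7), (10,7).
By the shoelace formula its area is 8.06.

8.06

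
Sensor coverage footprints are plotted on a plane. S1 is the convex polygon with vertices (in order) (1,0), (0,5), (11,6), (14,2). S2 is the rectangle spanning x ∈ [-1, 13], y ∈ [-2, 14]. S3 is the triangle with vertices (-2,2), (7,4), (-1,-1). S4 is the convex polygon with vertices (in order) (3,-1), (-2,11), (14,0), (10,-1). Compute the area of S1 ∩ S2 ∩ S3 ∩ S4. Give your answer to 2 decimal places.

The intersection is the polygon with vertices (7,4), (2.174,0.984), (1.432,2.763).
By the shoelace formula its area is 5.41.

5.41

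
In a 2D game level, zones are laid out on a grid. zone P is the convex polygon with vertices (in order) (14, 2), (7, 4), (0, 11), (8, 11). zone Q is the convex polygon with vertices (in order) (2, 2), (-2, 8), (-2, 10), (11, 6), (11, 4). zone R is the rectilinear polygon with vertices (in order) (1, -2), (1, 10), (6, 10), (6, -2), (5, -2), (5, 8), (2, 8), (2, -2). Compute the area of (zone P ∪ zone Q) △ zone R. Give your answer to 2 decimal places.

81.79

|zone P ∪ zone Q| = 91.5.
|(zone P ∪ zone Q) ∩ zone R| = 19.8568.
|(zone P ∪ zone Q) △ zone R| = 91.5 + 30 − 39.7137 = 81.79.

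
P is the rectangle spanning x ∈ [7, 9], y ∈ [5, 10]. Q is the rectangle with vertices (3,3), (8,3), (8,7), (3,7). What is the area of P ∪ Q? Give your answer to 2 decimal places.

By inclusion–exclusion:
Individual areas: |P| = 10, |Q| = 20.
|P∩Q|: x∈[7,8], y∈[5,7] → 1·2 = 2.
|P ∪ Q| = 30 − 2 = 28.00.

28.00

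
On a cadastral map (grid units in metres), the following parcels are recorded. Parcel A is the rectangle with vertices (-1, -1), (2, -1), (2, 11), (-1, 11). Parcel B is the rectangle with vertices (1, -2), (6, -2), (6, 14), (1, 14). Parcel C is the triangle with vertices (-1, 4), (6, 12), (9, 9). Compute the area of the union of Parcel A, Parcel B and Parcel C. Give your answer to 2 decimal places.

110.75

By inclusion–exclusion:
Individual areas: |Parcel A| = 36, |Parcel B| = 80, |Parcel C| = 22.5.
|Parcel A∩Parcel B|: x∈[1,2], y∈[-1,11] → 1·12 = 12.
|Parcel A∩Parcel C| = 2.8929.
|Parcel B∩Parcel C| = 14.4643.
|Parcel A∩Parcel B∩Parcel C| = 1.6071.
|Parcel A ∪ Parcel B ∪ Parcel C| = 138.5 − 29.3571 + 1.6071 = 110.75.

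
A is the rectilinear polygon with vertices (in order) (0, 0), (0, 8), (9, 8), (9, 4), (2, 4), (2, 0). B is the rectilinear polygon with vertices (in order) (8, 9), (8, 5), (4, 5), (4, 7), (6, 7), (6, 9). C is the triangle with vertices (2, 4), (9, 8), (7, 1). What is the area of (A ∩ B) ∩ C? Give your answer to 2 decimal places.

5.14

The region (A ∩ B) ∩ C is the polygon with vertices (8,5), (4,5), (4,5.143), (8,7.429).
By the shoelace formula its area is 5.14.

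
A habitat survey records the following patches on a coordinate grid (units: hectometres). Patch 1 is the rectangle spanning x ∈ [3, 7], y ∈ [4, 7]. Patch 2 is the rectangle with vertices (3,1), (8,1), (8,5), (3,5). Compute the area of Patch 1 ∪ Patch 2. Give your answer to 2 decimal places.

28.00

By inclusion–exclusion:
Individual areas: |Patch 1| = 12, |Patch 2| = 20.
|Patch 1∩Patch 2|: x∈[3,7], y∈[4,5] → 4·1 = 4.
|Patch 1 ∪ Patch 2| = 32 − 4 = 28.00.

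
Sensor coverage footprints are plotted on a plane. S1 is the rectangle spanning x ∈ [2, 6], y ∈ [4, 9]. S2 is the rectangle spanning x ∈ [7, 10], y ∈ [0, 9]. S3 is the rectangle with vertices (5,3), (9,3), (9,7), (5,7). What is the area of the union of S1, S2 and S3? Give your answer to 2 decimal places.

By inclusion–exclusion:
Individual areas: |S1| = 20, |S2| = 27, |S3| = 16.
|S1∩S2| = 0 (no overlap).
|S1∩S3|: x∈[5,6], y∈[4,7] → 1·3 = 3.
|S2∩S3|: x∈[7,9], y∈[3,7] → 2·4 = 8.
|S1∩S2∩S3| = 0.
|S1 ∪ S2 ∪ S3| = 63 − 11 + 0 = 52.00.

52.00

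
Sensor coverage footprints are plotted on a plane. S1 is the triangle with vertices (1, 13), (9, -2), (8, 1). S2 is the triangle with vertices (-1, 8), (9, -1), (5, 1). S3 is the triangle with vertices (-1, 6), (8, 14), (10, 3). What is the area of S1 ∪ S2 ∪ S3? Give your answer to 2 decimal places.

By inclusion–exclusion:
Individual areas: |S1| = 4.5, |S2| = 8, |S3| = 57.5.
|S1∩S2| = 0.1111.
|S1∩S3| = 1.6761.
|S2∩S3| = 0.8061.
|S1∩S2∩S3| = 0.
|S1 ∪ S2 ∪ S3| = 70 − 2.5933 + 0 = 67.41.

67.41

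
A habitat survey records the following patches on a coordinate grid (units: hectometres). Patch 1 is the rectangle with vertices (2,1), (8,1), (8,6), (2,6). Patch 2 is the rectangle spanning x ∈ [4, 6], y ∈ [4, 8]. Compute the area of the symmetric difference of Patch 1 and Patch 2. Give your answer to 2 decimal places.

|Patch 1∩Patch 2|: x∈[4,6], y∈[4,6] → 2·2 = 4.
|Patch 1 △ Patch 2| = |Patch 1| + |Patch 2| − 2·|Patch 1∩Patch 2| = 30 + 8 − 8 = 30.00.

30.00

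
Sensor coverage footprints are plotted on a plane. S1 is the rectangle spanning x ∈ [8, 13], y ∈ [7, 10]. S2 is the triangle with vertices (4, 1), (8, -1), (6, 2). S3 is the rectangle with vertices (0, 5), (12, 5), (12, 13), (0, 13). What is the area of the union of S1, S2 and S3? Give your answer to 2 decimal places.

By inclusion–exclusion:
Individual areas: |S1| = 15, |S2| = 4, |S3| = 96.
|S1∩S2| = 0.
|S1∩S3|: x∈[8,12], y∈[7,10] → 4·3 = 12.
|S2∩S3| = 0.
|S1∩S2∩S3| = 0.
|S1 ∪ S2 ∪ S3| = 115 − 12 + 0 = 103.00.

103.00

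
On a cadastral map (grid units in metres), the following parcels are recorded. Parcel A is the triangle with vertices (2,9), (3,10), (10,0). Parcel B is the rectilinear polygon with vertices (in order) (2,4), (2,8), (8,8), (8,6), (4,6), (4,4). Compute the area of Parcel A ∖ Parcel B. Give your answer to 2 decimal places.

|Parcel A| = 8.5, |Parcel A∩Parcel B| = 2.6444.
|Parcel A ∖ Parcel B| = |Parcel A| − |Parcel A∩Parcel B| = 8.5 − 2.6444 = 5.86.

5.86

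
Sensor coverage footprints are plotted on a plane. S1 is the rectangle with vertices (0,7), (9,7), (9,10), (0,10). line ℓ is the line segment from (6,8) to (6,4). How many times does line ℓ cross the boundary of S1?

1

The segment meets the boundary at (6,7).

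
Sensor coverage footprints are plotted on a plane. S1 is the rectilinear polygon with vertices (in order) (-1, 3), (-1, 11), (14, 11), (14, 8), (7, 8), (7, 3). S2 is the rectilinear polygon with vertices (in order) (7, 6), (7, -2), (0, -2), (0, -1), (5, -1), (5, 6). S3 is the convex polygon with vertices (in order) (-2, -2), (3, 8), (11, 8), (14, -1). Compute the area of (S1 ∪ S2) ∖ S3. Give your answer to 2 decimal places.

61.16

|S1 ∪ S2| = 100.
|(S1 ∪ S2) ∩ S3| = 38.8438.
|(S1 ∪ S2) ∖ S3| = 100 − 38.8438 = 61.16.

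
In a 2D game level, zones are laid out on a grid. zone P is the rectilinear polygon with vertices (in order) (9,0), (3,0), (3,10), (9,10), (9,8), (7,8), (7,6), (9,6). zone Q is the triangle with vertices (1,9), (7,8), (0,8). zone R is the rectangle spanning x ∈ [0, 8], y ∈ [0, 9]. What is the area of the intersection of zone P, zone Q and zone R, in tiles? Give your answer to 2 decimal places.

1.33

The intersection is the polygon with vertices (7,8), (3,8), (3,8.667).
By the shoelace formula its area is 1.33.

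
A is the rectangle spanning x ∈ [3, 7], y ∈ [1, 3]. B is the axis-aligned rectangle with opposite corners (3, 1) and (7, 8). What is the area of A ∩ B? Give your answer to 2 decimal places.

|A∩B|: x∈[3,7], y∈[1,3] → 4·2 = 8.

8.00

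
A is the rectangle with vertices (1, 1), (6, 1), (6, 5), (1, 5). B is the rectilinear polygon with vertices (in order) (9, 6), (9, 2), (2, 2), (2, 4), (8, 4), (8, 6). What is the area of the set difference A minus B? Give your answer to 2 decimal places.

12.00

|A| = 20, |A∩B| = 8.
|A ∖ B| = |A| − |A∩B| = 20 − 8 = 12.00.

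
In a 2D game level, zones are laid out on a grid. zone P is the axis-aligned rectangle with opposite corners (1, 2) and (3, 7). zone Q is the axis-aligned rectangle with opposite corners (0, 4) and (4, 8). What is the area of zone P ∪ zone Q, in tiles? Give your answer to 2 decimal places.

20.00

By inclusion–exclusion:
Individual areas: |zone P| = 10, |zone Q| = 16.
|zone P∩zone Q|: x∈[1,3], y∈[4,7] → 2·3 = 6.
|zone P ∪ zone Q| = 26 − 6 = 20.00.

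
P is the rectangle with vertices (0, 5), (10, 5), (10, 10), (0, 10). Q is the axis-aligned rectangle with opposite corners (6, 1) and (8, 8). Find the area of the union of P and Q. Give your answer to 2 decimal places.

58.00

By inclusion–exclusion:
Individual areas: |P| = 50, |Q| = 14.
|P∩Q|: x∈[6,8], y∈[5,8] → 2·3 = 6.
|P ∪ Q| = 64 − 6 = 58.00.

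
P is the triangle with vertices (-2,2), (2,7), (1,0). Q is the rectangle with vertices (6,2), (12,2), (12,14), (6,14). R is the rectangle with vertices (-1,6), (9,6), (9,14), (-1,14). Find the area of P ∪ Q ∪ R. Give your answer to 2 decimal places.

By inclusion–exclusion:
Individual areas: |P| = 11.5, |Q| = 72, |R| = 80.
|P∩Q| = 0.
|P∩R| = 0.3286.
|Q∩R|: x∈[6,9], y∈[6,14] → 3·8 = 24.
|P∩Q∩R| = 0.
|P ∪ Q ∪ R| = 163.5 − 24.3286 + 0 = 139.17.

139.17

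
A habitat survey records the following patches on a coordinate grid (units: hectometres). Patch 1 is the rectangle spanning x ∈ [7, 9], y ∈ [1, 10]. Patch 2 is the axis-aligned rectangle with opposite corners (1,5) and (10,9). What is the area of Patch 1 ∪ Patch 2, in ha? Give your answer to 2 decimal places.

46.00

By inclusion–exclusion:
Individual areas: |Patch 1| = 18, |Patch 2| = 36.
|Patch 1∩Patch 2|: x∈[7,9], y∈[5,9] → 2·4 = 8.
|Patch 1 ∪ Patch 2| = 54 − 8 = 46.00.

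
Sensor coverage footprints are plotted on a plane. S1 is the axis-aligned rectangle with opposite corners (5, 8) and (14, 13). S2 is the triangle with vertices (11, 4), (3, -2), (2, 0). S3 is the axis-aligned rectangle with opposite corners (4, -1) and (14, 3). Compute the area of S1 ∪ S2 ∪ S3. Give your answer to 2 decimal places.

89.01

By inclusion–exclusion:
Individual areas: |S1| = 45, |S2| = 11, |S3| = 40.
|S1∩S2| = 0.
|S1∩S3| = 0 (no overlap).
|S2∩S3| = 6.9861.
|S1∩S2∩S3| = 0.
|S1 ∪ S2 ∪ S3| = 96 − 6.9861 + 0 = 89.01.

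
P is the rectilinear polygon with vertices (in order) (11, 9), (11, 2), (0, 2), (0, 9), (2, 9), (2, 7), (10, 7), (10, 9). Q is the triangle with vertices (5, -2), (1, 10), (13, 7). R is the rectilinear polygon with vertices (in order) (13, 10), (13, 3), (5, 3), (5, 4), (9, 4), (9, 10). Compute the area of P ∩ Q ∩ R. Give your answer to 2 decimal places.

11.26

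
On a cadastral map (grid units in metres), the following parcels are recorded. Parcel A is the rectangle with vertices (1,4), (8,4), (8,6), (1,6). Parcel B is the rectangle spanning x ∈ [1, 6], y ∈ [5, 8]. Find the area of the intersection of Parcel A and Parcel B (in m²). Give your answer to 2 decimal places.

|Parcel A∩Parcel B|: x∈[1,6], y∈[5,6] → 5·1 = 5.

5.00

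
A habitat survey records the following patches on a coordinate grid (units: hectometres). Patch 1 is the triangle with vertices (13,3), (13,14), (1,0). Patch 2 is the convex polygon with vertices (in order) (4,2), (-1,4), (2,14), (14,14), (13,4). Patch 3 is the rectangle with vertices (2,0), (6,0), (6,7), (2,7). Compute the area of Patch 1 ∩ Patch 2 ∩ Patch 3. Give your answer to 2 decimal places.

The intersection is the polygon with vertices (4,2), (3.043,2.383), (6,5.833), (6,2.444).
By the shoelace formula its area is 5.61.

5.61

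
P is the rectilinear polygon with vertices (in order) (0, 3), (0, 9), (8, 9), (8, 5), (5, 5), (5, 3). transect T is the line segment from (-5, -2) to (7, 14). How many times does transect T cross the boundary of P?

2

The segment meets the boundary at (3.25,9), (0,4.667).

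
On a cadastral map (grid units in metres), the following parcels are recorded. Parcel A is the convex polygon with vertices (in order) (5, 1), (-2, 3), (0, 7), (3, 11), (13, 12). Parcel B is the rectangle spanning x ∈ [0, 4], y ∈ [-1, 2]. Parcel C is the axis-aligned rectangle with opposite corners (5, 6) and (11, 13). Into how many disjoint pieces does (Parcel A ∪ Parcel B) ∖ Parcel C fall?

(Parcel A ∪ Parcel B) ∖ Parcel C splits into 2 disjoint pieces (area 65.3981, area 2.55).

2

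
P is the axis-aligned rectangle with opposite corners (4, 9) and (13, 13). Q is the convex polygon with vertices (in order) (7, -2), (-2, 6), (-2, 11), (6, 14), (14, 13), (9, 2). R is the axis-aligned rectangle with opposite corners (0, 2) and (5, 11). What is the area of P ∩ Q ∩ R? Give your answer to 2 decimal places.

2.00

The intersection is the polygon with vertices (4,11), (5,11), (5,9), (4,9).
By the shoelace formula its area is 2.00.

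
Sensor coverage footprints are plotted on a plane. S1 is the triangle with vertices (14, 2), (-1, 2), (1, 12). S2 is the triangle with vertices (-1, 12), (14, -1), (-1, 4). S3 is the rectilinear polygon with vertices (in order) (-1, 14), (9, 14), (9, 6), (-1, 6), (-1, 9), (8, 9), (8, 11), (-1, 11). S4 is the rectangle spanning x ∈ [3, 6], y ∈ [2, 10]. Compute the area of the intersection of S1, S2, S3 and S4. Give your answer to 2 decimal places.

The intersection is the polygon with vertices (5.923,6), (3,6), (3,8.533).
By the shoelace formula its area is 3.70.

3.70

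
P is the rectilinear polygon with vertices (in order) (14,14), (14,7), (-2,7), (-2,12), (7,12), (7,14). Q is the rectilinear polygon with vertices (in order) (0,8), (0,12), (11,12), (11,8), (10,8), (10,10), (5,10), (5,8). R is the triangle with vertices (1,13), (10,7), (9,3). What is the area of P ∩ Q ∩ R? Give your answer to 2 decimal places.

The intersection is the polygon with vertices (5,10), (5,8), (1.8,12), (2.5,12), (5.5,10).
By the shoelace formula its area is 4.40.

4.40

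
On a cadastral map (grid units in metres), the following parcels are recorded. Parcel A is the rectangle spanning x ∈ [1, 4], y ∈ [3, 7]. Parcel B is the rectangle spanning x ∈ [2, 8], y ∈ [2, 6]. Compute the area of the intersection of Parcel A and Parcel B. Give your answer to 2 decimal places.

|Parcel A∩Parcel B|: x∈[2,4], y∈[3,6] → 2·3 = 6.

6.00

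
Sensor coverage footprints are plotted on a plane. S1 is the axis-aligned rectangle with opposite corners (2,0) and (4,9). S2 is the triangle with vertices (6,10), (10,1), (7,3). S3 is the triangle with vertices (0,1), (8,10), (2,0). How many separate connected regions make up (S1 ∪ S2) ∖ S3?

(S1 ∪ S2) ∖ S3 splits into 4 disjoint pieces (area 3.3333, area 9.25, area 0.4385, area 8.7226).

4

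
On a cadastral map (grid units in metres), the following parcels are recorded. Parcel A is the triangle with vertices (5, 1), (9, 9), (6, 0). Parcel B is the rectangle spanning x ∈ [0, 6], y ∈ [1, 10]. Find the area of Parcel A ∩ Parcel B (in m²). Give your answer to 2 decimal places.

1.00

The intersection is the polygon with vertices (6,3), (6,1), (5,1).
By the shoelace formula its area is 1.00.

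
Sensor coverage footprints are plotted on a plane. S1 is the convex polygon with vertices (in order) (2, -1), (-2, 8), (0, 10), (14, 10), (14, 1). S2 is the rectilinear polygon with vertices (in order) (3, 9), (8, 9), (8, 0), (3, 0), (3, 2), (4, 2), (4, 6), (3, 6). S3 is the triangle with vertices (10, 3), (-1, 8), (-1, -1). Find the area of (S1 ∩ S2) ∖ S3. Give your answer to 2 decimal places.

26.51

|S1 ∩ S2| = 41.
|(S1 ∩ S2) ∩ S3| = 14.4909.
|(S1 ∩ S2) ∖ S3| = 41 − 14.4909 = 26.51.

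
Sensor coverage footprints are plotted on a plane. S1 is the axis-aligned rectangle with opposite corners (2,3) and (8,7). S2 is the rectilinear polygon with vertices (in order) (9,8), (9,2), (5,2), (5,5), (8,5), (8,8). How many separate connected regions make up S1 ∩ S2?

S1 ∩ S2 is a single connected region.

1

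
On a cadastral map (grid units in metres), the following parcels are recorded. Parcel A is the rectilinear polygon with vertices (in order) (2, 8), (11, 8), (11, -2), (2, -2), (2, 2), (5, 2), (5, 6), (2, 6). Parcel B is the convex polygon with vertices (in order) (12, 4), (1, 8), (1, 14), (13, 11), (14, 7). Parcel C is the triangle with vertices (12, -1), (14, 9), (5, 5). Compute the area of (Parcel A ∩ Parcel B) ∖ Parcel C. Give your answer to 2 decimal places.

|Parcel A ∩ Parcel B| = 18.
|(Parcel A ∩ Parcel B) ∩ Parcel C| = 6.7506.
|(Parcel A ∩ Parcel B) ∖ Parcel C| = 18 − 6.7506 = 11.25.

11.25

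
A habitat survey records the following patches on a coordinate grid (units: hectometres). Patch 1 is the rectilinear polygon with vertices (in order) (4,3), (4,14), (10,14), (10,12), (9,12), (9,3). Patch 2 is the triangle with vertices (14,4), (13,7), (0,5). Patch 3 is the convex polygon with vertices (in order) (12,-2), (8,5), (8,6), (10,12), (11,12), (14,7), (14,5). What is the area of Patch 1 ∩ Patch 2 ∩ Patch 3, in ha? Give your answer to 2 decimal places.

1.81

The intersection is the polygon with vertices (9,6.385), (9,4.357), (8.34,4.404), (8,5), (8,6), (8.081,6.243).
By the shoelace formula its area is 1.81.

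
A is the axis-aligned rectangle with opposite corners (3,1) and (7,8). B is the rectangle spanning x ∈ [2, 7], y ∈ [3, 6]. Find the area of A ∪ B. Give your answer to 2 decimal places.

31.00

By inclusion–exclusion:
Individual areas: |A| = 28, |B| = 15.
|A∩B|: x∈[3,7], y∈[3,6] → 4·3 = 12.
|A ∪ B| = 43 − 12 = 31.00.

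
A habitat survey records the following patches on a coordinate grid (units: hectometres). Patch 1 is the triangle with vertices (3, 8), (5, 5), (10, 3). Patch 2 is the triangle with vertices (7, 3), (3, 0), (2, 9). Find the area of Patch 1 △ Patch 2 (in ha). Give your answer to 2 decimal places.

24.27

|Patch 1| = 5.5, |Patch 2| = 19.5, |Patch 1∩Patch 2| = 0.3667.
|Patch 1 △ Patch 2| = |Patch 1| + |Patch 2| − 2·|Patch 1∩Patch 2| = 5.5 + 19.5 − 0.7333 = 24.27.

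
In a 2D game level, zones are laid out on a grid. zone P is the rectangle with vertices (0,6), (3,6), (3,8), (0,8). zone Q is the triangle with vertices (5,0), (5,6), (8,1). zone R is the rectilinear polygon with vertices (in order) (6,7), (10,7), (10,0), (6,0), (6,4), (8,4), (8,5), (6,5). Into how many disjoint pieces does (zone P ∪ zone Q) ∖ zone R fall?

(zone P ∪ zone Q) ∖ zone R splits into 2 disjoint pieces (area 6, area 5.0333).

2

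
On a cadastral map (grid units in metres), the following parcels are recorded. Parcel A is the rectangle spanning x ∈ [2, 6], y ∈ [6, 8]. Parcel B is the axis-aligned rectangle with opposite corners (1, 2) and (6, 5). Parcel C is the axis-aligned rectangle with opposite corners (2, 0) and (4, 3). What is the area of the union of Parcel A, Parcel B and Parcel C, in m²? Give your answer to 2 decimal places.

27.00

By inclusion–exclusion:
Individual areas: |Parcel A| = 8, |Parcel B| = 15, |Parcel C| = 6.
|Parcel A∩Parcel B| = 0 (no overlap).
|Parcel A∩Parcel C| = 0 (no overlap).
|Parcel B∩Parcel C|: x∈[2,4], y∈[2,3] → 2·1 = 2.
|Parcel A∩Parcel B∩Parcel C| = 0.
|Parcel A ∪ Parcel B ∪ Parcel C| = 29 − 2 + 0 = 27.00.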